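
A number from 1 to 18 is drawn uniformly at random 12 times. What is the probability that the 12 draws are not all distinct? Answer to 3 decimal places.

P(all 12 different) = 18/18 · 17/18 · ··· · 7/18 ≈ 0.008.
P(at least two equal) = 1 − 0.008 = 0.992.

0.992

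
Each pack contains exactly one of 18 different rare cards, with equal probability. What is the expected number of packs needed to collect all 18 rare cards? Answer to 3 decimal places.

62.912

After i distinct types are collected, each trial gives a new one with probability (18−i)/18, so the expected wait for the next new type is 18/(18−i).
E = 18/18 + 18/17 + 18/16 + 18/15 + 18/14 + 18/13 + 18/12 + 18/11 + 18/10 + 18/9 + 18/8 + 18/7 + 18/6 + 18/5 + 18/4 + 18/3 + 18/2 + 18/1 = 42822903/680680 ≈ 62.912.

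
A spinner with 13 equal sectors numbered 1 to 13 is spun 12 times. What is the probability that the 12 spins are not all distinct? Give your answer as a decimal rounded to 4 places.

P(all 12 different) = 13/13 · 12/13 · ··· · 2/13 ≈ 0.0003.
P(at least two equal) = 1 − 0.0003 = 0.9997.

0.9997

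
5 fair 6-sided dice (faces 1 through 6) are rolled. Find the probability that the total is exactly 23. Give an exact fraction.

305/7776

There are 6^5 = 7776 equally likely outcomes.
The number of ordered 5-tuples from {1,…,6} summing to 23 is 305.
P(sum = 23) = 305/7776.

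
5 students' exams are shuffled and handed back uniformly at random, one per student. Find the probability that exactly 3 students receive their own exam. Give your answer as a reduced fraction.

1/12

Choose which 3 of the 5 are fixed: C(5,3) = 10 ways.
The remaining 2 must have no fixed point: D(2) = 1.
P = 10·1/120 = 1/12.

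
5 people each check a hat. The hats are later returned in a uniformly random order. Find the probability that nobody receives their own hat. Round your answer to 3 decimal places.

This is the derangement probability: permutations of 5 with no fixed point.
D(5) = 5! · (1 − 1/1! + 1/2! − ··· + (−1)^5/5!) = 44.
P = 44/120 = 11/30 ≈ 0.367.

0.367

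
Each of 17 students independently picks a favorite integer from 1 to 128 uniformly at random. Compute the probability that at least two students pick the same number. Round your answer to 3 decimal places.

0.671

It's easier to compute the probability that all 17 are distinct.
P(all distinct) = 128/128 · 127/128 · ··· · 112/128 ≈ 0.329.
So the probability of at least one match is 1 − 0.329 = 0.671.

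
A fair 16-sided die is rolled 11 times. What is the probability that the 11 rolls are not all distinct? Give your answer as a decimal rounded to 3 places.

0.990

P(all 11 different) = 16/16 · 15/16 · ··· · 6/16 ≈ 0.010.
P(at least two equal) = 1 − 0.010 = 0.990.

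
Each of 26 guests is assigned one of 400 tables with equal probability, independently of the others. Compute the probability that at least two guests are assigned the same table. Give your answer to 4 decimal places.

0.5641

It's easier to compute the probability that all 26 are distinct.
P(all distinct) = 400/400 · 399/400 · ··· · 375/400 ≈ 0.4359.
So the probability of at least one match is 1 − 0.4359 = 0.5641.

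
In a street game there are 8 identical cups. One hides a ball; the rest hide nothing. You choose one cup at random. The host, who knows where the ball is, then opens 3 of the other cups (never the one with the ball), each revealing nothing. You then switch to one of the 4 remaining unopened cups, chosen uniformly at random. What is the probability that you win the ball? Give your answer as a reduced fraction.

7/32

Your original cup holds the ball with probability 1/8, so the other 7 collectively hold it with probability 7/8.
The host can always find 3 empty cups to open, so the reveals don't change that 7/8; it is now spread over the 4 remaining unopened cups.
P(win by switching) = (7/8) · (1/4) = 7/32.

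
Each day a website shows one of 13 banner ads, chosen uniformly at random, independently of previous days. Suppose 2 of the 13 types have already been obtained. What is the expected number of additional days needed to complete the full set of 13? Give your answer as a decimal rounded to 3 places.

39.258

Starting from 2 distinct types, each trial gives a new one with probability (13−i)/13 when i types are held, so the wait for the next new type is 13/(13−i).
E = 13/11 + 13/10 + 13/9 + 13/8 + 13/7 + 13/6 + 13/5 + 13/4 + 13/3 + 13/2 + 13/1 = 1088243/27720 ≈ 39.258.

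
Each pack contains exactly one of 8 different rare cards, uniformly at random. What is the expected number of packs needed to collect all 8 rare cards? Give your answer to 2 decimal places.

21.74

After i distinct types are collected, each trial gives a new one with probability (8−i)/8, so the expected wait for the next new type is 8/(8−i).
E = 8/8 + 8/7 + 8/6 + 8/5 + 8/4 + 8/3 + 8/2 + 8/1 = 761/35 ≈ 21.74.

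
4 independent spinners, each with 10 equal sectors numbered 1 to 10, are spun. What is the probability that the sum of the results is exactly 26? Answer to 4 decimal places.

There are 10^4 = 10000 equally likely outcomes.
The number of ordered 4-tuples from {1,…,10} summing to 26 is 540.
P(sum = 26) = 540/10000 = 27/500 ≈ 0.0540.

0.0540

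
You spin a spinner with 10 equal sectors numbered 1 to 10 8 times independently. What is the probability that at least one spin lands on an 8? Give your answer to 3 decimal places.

0.570

P(no spin lands on an 8) = (9/10)^8 ≈ 0.430.
P(at least one) = 1 − 0.430 = 0.570.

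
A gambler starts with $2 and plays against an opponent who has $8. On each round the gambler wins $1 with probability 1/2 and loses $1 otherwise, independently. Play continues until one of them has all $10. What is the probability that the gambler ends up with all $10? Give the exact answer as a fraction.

With a fair step, P(i) = ½P(i−1) + ½P(i+1) with P(0)=0, P(10)=1 has the linear solution P(i) = i/10.
P(2) = 2/10 = 1/5.

1/5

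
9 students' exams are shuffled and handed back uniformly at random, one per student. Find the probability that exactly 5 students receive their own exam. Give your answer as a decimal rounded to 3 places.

Choose which 5 of the 9 are fixed: C(9,5) = 126 ways.
The remaining 4 must have no fixed point: D(4) = 9.
P = 126·9/362880 = 1/320 ≈ 0.003.

0.003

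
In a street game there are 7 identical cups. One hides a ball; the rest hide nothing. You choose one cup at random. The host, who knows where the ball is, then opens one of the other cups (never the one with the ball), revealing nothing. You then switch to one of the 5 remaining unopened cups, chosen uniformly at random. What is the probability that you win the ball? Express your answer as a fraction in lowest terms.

Your original cup holds the ball with probability 1/7, so the other 6 collectively hold it with probability 6/7.
The host can always find an empty cup to open, so this doesn't change that 6/7; it is now spread over the 5 remaining unopened cups.
P(win by switching) = (6/7) · (1/5) = 6/35.

6/35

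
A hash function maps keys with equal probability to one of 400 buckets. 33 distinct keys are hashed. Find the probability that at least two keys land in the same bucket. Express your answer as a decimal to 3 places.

It's easier to compute the probability that all 33 are distinct.
P(all distinct) = 400/400 · 399/400 · ··· · 368/400 ≈ 0.257.
So the probability of at least one match is 1 − 0.257 = 0.743.

0.743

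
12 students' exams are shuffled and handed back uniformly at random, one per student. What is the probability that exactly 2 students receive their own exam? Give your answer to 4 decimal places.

0.1839

Choose which 2 of the 12 are fixed: C(12,2) = 66 ways.
The remaining 10 must have no fixed point: D(10) = 1334961.
P = 66·1334961/479001600 = 16481/89600 ≈ 0.1839.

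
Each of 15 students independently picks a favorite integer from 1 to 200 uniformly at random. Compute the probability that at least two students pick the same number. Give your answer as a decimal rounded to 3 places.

0.416

It's easier to compute the probability that all 15 are distinct.
P(all distinct) = 200/200 · 199/200 · ··· · 186/200 ≈ 0.584.
So the probability of at least one match is 1 − 0.584 = 0.416.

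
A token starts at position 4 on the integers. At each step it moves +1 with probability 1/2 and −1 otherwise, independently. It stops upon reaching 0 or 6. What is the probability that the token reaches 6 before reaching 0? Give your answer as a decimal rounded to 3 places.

With a fair step, P(i) = ½P(i−1) + ½P(i+1) with P(0)=0, P(6)=1 has the linear solution P(i) = i/6.
P(4) = 4/6 = 2/3 ≈ 0.667.

0.667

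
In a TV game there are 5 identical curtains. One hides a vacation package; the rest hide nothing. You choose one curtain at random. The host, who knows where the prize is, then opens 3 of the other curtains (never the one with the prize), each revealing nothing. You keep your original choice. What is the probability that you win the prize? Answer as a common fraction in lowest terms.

1/5

The host can always open 3 empty curtains regardless of your choice, so the reveals give no information about your original curtain.
P(win by staying) = 1/5.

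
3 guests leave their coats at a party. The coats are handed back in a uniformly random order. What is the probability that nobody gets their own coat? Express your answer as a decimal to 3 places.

This is the derangement probability: permutations of 3 with no fixed point.
D(3) = 3! · (1 − 1/1! + 1/2! − ··· + (−1)^3/3!) = 2.
P = 2/6 = 1/3 ≈ 0.333.

0.333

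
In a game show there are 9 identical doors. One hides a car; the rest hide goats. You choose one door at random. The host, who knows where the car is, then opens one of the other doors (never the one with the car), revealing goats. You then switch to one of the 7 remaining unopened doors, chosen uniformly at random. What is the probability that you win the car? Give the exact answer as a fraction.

8/63

Your original door holds the car with probability 1/9, so the other 8 collectively hold it with probability 8/9.
The host can always find an empty door to open, so this doesn't change that 8/9; it is now spread over the 7 remaining unopened doors.
P(win by switching) = (8/9) · (1/7) = 8/63.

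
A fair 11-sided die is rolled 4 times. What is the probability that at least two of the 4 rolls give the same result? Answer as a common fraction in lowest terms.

P(all 4 different) = 11/11 · 10/11 · ··· · 8/11 = 720/1331.
P(at least two equal) = 1 − 720/1331 = 611/1331.

611/1331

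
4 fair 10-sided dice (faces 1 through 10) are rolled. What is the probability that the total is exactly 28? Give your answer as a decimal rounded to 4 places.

There are 10^4 = 10000 equally likely outcomes.
The number of ordered 4-tuples from {1,…,10} summing to 28 is 415.
P(sum = 28) = 415/10000 = 83/2000 ≈ 0.0415.

0.0415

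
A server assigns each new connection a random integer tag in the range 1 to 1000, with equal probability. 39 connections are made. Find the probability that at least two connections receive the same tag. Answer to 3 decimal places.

0.528

It's easier to compute the probability that all 39 are distinct.
P(all distinct) = 1000/1000 · 999/1000 · ··· · 962/1000 ≈ 0.472.
So the probability of at least one match is 1 − 0.472 = 0.528.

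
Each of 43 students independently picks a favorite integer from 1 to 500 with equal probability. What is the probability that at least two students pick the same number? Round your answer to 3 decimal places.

It's easier to compute the probability that all 43 are distinct.
P(all distinct) = 500/500 · 499/500 · ··· · 458/500 ≈ 0.156.
So the probability of at least one match is 1 − 0.156 = 0.844.

0.844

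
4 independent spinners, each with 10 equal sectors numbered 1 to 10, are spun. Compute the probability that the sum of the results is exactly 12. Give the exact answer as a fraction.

33/2000

There are 10^4 = 10000 equally likely outcomes.
The number of ordered 4-tuples from {1,…,10} summing to 12 is 165.
P(sum = 12) = 165/10000 = 33/2000.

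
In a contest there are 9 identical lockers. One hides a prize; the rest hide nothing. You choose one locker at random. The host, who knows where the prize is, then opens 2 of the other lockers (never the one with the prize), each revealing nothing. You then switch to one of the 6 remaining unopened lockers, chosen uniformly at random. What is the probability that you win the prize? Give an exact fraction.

Your original locker holds the prize with probability 1/9, so the other 8 collectively hold it with probability 8/9.
The host can always find 2 empty lockers to open, so the reveals don't change that 8/9; it is now spread over the 6 remaining unopened lockers.
P(win by switching) = (8/9) · (1/6) = 4/27.

4/27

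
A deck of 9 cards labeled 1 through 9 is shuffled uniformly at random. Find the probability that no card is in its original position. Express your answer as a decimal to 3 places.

0.368

This is the derangement probability: permutations of 9 with no fixed point.
D(9) = 9! · (1 − 1/1! + 1/2! − ··· + (−1)^9/9!) = 133496.
P = 133496/362880 = 16687/45360 ≈ 0.368.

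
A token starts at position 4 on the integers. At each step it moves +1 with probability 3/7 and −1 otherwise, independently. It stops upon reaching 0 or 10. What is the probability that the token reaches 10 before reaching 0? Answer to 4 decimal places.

Let r = q/p = (4/7)/(3/7) = 4/3. The recurrence P(i) = p·P(i+1) + q·P(i−1) with P(0)=0, P(10)=1 gives P(i) = (1 − r^i)/(1 − r^10).
P(4) = (1 − (4/3)^4) / (1 − (4/3)^10) = 18225/141361 ≈ 0.1289.

0.1289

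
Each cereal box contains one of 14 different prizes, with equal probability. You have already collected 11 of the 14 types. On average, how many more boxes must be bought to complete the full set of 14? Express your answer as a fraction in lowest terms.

77/3

Starting from 11 distinct types, each trial gives a new one with probability (14−i)/14 when i types are held, so the wait for the next new type is 14/(14−i).
E = 14/3 + 14/2 + 14/1 = 77/3.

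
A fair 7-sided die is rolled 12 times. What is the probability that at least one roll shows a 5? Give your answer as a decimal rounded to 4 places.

0.8427

P(no roll shows a 5) = (6/7)^12 ≈ 0.1573.
P(at least one) = 1 − 0.1573 = 0.8427.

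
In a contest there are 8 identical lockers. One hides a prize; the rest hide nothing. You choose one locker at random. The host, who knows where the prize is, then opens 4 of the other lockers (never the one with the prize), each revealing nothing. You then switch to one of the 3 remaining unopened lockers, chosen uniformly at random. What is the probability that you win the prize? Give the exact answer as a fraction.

Your original locker holds the prize with probability 1/8, so the other 7 collectively hold it with probability 7/8.
The host can always find 4 empty lockers to open, so the reveals don't change that 7/8; it is now spread over the 3 remaining unopened lockers.
P(win by switching) = (7/8) · (1/3) = 7/24.

7/24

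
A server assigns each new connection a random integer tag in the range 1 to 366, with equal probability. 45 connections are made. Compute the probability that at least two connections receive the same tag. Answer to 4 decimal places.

It's easier to compute the probability that all 45 are distinct.
P(all distinct) = 366/366 · 365/366 · ··· · 322/366 ≈ 0.0595.
So the probability of at least one match is 1 − 0.0595 = 0.9405.

0.9405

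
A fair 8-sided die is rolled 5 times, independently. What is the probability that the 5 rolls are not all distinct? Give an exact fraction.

407/512

P(all 5 different) = 8/8 · 7/8 · ··· · 4/8 = 105/512.
P(at least two equal) = 1 − 105/512 = 407/512.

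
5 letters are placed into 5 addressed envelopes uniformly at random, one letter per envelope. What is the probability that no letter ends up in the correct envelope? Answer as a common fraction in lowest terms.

This is the derangement probability: permutations of 5 with no fixed point.
D(5) = 5! · (1 − 1/1! + 1/2! − ··· + (−1)^5/5!) = 44.
P = 44/120 = 11/30.

11/30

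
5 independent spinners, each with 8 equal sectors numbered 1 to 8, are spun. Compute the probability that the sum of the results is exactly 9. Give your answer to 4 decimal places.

There are 8^5 = 32768 equally likely outcomes.
The number of ordered 5-tuples from {1,…,8} summing to 9 is 70.
P(sum = 9) = 70/32768 = 35/16384 ≈ 0.0021.

0.0021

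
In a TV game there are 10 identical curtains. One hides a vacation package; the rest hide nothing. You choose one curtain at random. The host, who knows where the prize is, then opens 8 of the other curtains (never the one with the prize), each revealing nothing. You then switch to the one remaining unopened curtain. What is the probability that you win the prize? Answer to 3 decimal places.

Your original curtain holds the prize with probability 1/10, so the other 9 collectively hold it with probability 9/10.
The host can always find 8 empty curtains to open, so the reveals don't change that 9/10; it is now spread over the 1 remaining unopened curtain.
P(win by switching) = (9/10) · (1/1) = 9/10 ≈ 0.900.

0.900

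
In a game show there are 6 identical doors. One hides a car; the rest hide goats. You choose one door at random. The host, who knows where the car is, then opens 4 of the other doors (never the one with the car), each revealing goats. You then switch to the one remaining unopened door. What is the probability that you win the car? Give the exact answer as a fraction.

5/6

Your original door holds the car with probability 1/6, so the other 5 collectively hold it with probability 5/6.
The host can always find 4 empty doors to open, so the reveals don't change that 5/6; it is now spread over the 1 remaining unopened door.
P(win by switching) = (5/6) · (1/1) = 5/6.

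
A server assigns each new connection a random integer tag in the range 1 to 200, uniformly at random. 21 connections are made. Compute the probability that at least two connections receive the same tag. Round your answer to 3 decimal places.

It's easier to compute the probability that all 21 are distinct.
P(all distinct) = 200/200 · 199/200 · ··· · 180/200 ≈ 0.337.
So the probability of at least one match is 1 − 0.337 = 0.663.

0.663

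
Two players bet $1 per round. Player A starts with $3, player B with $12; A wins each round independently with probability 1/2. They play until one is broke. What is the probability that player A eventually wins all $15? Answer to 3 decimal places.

With a fair step, P(i) = ½P(i−1) + ½P(i+1) with P(0)=0, P(15)=1 has the linear solution P(i) = i/15.
P(3) = 3/15 = 1/5 ≈ 0.200.

0.200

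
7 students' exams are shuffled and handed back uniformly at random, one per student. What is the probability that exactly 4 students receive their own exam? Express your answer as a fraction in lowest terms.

Choose which 4 of the 7 are fixed: C(7,4) = 35 ways.
The remaining 3 must have no fixed point: D(3) = 2.
P = 35·2/5040 = 1/72.

1/72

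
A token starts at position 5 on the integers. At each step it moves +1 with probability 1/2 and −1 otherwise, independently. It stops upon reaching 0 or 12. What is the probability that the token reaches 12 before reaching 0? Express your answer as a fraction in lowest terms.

With a fair step, P(i) = ½P(i−1) + ½P(i+1) with P(0)=0, P(12)=1 has the linear solution P(i) = i/12.
P(5) = 5/12.

5/12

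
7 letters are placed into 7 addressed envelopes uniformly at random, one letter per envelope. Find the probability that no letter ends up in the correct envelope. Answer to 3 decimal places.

This is the derangement probability: permutations of 7 with no fixed point.
D(7) = 7! · (1 − 1/1! + 1/2! − ··· + (−1)^7/7!) = 1854.
P = 1854/5040 = 103/280 ≈ 0.368.

0.368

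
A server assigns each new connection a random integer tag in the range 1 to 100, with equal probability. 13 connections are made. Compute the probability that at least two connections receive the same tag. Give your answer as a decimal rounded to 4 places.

0.5572

It's easier to compute the probability that all 13 are distinct.
P(all distinct) = 100/100 · 99/100 · ··· · 88/100 ≈ 0.4428.
So the probability of at least one match is 1 − 0.4428 = 0.5572.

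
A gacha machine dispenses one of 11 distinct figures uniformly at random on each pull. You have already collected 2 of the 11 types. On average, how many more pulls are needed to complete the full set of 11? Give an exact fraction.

Starting from 2 distinct types, each trial gives a new one with probability (11−i)/11 when i types are held, so the wait for the next new type is 11/(11−i).
E = 11/9 + 11/8 + 11/7 + 11/6 + 11/5 + 11/4 + 11/3 + 11/2 + 11/1 = 78419/2520.

78419/2520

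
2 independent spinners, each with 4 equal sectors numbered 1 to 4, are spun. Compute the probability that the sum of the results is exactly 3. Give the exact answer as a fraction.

There are 4^2 = 16 equally likely outcomes.
The number of ordered 2-tuples from {1,…,4} summing to 3 is 2.
P(sum = 3) = 2/16 = 1/8.

1/8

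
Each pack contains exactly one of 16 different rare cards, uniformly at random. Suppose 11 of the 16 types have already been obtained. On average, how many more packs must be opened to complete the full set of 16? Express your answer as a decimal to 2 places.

36.53

Starting from 11 distinct types, each trial gives a new one with probability (16−i)/16 when i types are held, so the wait for the next new type is 16/(16−i).
E = 16/5 + 16/4 + 16/3 + 16/2 + 16/1 = 548/15 ≈ 36.53.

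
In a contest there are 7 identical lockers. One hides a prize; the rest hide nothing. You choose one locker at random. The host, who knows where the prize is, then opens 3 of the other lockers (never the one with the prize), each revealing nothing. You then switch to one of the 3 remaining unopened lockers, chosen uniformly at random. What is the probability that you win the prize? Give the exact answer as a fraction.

2/7

Your original locker holds the prize with probability 1/7, so the other 6 collectively hold it with probability 6/7.
The host can always find 3 empty lockers to open, so the reveals don't change that 6/7; it is now spread over the 3 remaining unopened lockers.
P(win by switching) = (6/7) · (1/3) = 2/7.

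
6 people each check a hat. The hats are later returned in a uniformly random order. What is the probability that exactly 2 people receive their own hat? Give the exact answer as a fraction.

3/16

Choose which 2 of the 6 are fixed: C(6,2) = 15 ways.
The remaining 4 must have no fixed point: D(4) = 9.
P = 15·9/720 = 3/16.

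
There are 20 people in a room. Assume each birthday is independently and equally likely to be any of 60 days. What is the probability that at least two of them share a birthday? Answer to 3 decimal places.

0.972

It's easier to compute the probability that all 20 are distinct.
P(all distinct) = 60/60 · 59/60 · ··· · 41/60 ≈ 0.028.
So the probability of at least one match is 1 − 0.028 = 0.972.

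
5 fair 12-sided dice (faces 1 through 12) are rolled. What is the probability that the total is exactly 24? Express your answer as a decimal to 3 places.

There are 12^5 = 248832 equally likely outcomes.
The number of ordered 5-tuples from {1,…,12} summing to 24 is 7205.
P(sum = 24) = 7205/248832 ≈ 0.029.

0.029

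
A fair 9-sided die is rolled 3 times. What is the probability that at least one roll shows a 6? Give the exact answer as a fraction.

217/729

P(no roll shows a 6) = (8/9)^3 = 512/729.
P(at least one) = 1 − 512/729 = 217/729.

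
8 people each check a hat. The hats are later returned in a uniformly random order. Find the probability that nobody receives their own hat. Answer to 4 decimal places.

This is the derangement probability: permutations of 8 with no fixed point.
D(8) = 8! · (1 − 1/1! + 1/2! − ··· + (−1)^8/8!) = 14833.
P = 14833/40320 = 2119/5760 ≈ 0.3679.

0.3679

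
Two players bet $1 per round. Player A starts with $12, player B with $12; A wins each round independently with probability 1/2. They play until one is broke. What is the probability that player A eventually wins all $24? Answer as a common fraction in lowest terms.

With a fair step, P(i) = ½P(i−1) + ½P(i+1) with P(0)=0, P(24)=1 has the linear solution P(i) = i/24.
P(12) = 12/24 = 1/2.

1/2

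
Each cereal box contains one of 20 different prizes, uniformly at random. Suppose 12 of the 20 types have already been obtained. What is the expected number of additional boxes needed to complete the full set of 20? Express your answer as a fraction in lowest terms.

Starting from 12 distinct types, each trial gives a new one with probability (20−i)/20 when i types are held, so the wait for the next new type is 20/(20−i).
E = 20/8 + 20/7 + 20/6 + 20/5 + 20/4 + 20/3 + 20/2 + 20/1 = 761/14.

761/14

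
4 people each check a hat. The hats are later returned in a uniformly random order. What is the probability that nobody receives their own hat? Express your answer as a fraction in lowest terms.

This is the derangement probability: permutations of 4 with no fixed point.
D(4) = 4! · (1 − 1/1! + 1/2! − ··· + (−1)^4/4!) = 9.
P = 9/24 = 3/8.

3/8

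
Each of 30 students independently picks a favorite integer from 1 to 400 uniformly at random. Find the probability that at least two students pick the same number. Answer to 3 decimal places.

0.672

It's easier to compute the probability that all 30 are distinct.
P(all distinct) = 400/400 · 399/400 · ··· · 371/400 ≈ 0.328.
So the probability of at least one match is 1 − 0.328 = 0.672.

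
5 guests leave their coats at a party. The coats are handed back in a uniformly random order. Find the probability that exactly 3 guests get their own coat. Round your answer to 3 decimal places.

0.083

Choose which 3 of the 5 are fixed: C(5,3) = 10 ways.
The remaining 2 must have no fixed point: D(2) = 1.
P = 10·1/120 = 1/12 ≈ 0.083.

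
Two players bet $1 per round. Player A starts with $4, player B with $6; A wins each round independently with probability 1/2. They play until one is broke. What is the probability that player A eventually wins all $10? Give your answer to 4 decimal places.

With a fair step, P(i) = ½P(i−1) + ½P(i+1) with P(0)=0, P(10)=1 has the linear solution P(i) = i/10.
P(4) = 4/10 = 2/5 ≈ 0.4000.

0.4000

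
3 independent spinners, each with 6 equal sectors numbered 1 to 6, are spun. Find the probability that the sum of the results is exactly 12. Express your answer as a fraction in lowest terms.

25/216

There are 6^3 = 216 equally likely outcomes.
The number of ordered 3-tuples from {1,…,6} summing to 12 is 25.
P(sum = 12) = 25/216.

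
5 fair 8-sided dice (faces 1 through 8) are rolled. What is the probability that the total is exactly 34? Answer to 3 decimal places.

0.006

There are 8^5 = 32768 equally likely outcomes.
The number of ordered 5-tuples from {1,…,8} summing to 34 is 210.
P(sum = 34) = 210/32768 = 105/16384 ≈ 0.006.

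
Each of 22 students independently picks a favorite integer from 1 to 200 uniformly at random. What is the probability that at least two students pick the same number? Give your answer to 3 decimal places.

It's easier to compute the probability that all 22 are distinct.
P(all distinct) = 200/200 · 199/200 · ··· · 179/200 ≈ 0.302.
So the probability of at least one match is 1 − 0.302 = 0.698.

0.698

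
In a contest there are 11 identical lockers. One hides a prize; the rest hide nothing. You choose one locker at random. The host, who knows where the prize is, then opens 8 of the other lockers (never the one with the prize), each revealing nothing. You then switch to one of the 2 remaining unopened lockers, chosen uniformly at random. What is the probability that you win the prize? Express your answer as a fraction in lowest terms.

Your original locker holds the prize with probability 1/11, so the other 10 collectively hold it with probability 10/11.
The host can always find 8 empty lockers to open, so the reveals don't change that 10/11; it is now spread over the 2 remaining unopened lockers.
P(win by switching) = (10/11) · (1/2) = 5/11.

5/11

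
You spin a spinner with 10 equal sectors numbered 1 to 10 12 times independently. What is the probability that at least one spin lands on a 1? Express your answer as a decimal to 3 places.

0.718

P(no spin lands on a 1) = (9/10)^12 ≈ 0.282.
P(at least one) = 1 − 0.282 = 0.718.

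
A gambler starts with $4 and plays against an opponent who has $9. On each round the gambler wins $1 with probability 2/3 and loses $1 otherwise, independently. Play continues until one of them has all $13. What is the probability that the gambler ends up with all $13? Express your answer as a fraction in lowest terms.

7680/8191

Let r = q/p = (1/3)/(2/3) = 1/2. The recurrence P(i) = p·P(i+1) + q·P(i−1) with P(0)=0, P(13)=1 gives P(i) = (1 − r^i)/(1 − r^13).
P(4) = (1 − (1/2)^4) / (1 − (1/2)^13) = 7680/8191.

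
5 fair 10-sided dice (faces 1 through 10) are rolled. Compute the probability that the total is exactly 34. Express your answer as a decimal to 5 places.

0.03795

There are 10^5 = 100000 equally likely outcomes.
The number of ordered 5-tuples from {1,…,10} summing to 34 is 3795.
P(sum = 34) = 3795/100000 = 759/20000 ≈ 0.03795.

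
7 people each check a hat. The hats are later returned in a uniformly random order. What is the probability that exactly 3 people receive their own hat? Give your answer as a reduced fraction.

1/16

Choose which 3 of the 7 are fixed: C(7,3) = 35 ways.
The remaining 4 must have no fixed point: D(4) = 9.
P = 35·9/5040 = 1/16.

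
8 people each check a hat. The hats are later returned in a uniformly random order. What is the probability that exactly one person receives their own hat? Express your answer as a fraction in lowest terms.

103/280

Choose which one is fixed: C(8,1) = 8 ways.
The remaining 7 must have no fixed point: D(7) = 1854.
P = 8·1854/40320 = 103/280.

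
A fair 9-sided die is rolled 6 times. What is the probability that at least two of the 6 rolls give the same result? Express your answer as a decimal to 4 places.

0.8862

P(all 6 different) = 9/9 · 8/9 · ··· · 4/9 ≈ 0.1138.
P(at least two equal) = 1 − 0.1138 = 0.8862.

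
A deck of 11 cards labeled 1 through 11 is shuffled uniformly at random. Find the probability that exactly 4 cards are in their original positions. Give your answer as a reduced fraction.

Choose which 4 of the 11 are fixed: C(11,4) = 330 ways.
The remaining 7 must have no fixed point: D(7) = 1854.
P = 330·1854/39916800 = 103/6720.

103/6720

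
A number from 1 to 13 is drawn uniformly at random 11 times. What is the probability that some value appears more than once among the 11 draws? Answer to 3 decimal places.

P(all 11 different) = 13/13 · 12/13 · ··· · 3/13 ≈ 0.002.
P(at least two equal) = 1 − 0.002 = 0.998.

0.998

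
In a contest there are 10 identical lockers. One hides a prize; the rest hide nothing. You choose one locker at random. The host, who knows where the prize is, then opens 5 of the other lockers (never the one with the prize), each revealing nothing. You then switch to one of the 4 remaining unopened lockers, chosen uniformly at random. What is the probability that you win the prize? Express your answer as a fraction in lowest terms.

9/40

Your original locker holds the prize with probability 1/10, so the other 9 collectively hold it with probability 9/10.
The host can always find 5 empty lockers to open, so the reveals don't change that 9/10; it is now spread over the 4 remaining unopened lockers.
P(win by switching) = (9/10) · (1/4) = 9/40.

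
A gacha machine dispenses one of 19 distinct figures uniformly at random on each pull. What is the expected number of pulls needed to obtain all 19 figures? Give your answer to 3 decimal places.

67.407

After i distinct types are collected, each trial gives a new one with probability (19−i)/19, so the expected wait for the next new type is 19/(19−i).
E = 19/19 + 19/18 + 19/17 + 19/16 + 19/15 + 19/14 + 19/13 + 19/12 + 19/11 + 19/10 + 19/9 + 19/8 + 19/7 + 19/6 + 19/5 + 19/4 + 19/3 + 19/2 + 19/1 = 275295799/4084080 ≈ 67.407.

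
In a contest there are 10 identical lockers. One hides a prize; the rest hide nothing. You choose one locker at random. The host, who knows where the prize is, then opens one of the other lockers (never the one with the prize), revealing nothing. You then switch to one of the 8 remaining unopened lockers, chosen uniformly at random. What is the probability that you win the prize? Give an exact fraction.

Your original locker holds the prize with probability 1/10, so the other 9 collectively hold it with probability 9/10.
The host can always find an empty locker to open, so this doesn't change that 9/10; it is now spread over the 8 remaining unopened lockers.
P(win by switching) = (9/10) · (1/8) = 9/80.

9/80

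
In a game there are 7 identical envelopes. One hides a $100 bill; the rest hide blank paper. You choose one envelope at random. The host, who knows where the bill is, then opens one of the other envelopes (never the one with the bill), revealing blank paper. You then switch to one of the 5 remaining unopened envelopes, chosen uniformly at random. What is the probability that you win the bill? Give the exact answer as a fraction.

6/35

Your original envelope holds the bill with probability 1/7, so the other 6 collectively hold it with probability 6/7.
The host can always find an empty envelope to open, so this doesn't change that 6/7; it is now spread over the 5 remaining unopened envelopes.
P(win by switching) = (6/7) · (1/5) = 6/35.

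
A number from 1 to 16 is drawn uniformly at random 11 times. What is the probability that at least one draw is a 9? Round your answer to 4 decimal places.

P(no draw is a 9) = (15/16)^11 ≈ 0.4917.
P(at least one) = 1 − 0.4917 = 0.5083.

0.5083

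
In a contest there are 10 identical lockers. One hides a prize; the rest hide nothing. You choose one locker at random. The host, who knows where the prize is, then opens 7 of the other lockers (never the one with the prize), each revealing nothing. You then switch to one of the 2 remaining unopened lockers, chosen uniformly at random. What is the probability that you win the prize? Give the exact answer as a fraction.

9/20

Your original locker holds the prize with probability 1/10, so the other 9 collectively hold it with probability 9/10.
The host can always find 7 empty lockers to open, so the reveals don't change that 9/10; it is now spread over the 2 remaining unopened lockers.
P(win by switching) = (9/10) · (1/2) = 9/20.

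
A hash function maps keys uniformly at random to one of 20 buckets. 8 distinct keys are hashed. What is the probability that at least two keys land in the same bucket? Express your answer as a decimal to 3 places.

0.802

It's easier to compute the probability that all 8 are distinct.
P(all distinct) = 20/20 · 19/20 · ··· · 13/20 ≈ 0.198.
So the probability of at least one match is 1 − 0.198 = 0.802.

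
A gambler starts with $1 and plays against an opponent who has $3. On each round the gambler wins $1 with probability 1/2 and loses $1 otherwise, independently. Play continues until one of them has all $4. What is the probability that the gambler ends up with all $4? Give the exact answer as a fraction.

With a fair step, P(i) = ½P(i−1) + ½P(i+1) with P(0)=0, P(4)=1 has the linear solution P(i) = i/4.
P(1) = 1/4.

1/4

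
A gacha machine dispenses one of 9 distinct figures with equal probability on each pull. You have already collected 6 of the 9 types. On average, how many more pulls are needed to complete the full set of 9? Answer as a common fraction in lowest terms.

33/2

Starting from 6 distinct types, each trial gives a new one with probability (9−i)/9 when i types are held, so the wait for the next new type is 9/(9−i).
E = 9/3 + 9/2 + 9/1 = 33/2.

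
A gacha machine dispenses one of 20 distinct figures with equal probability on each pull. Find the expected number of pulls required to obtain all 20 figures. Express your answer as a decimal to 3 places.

71.955

After i distinct types are collected, each trial gives a new one with probability (20−i)/20, so the expected wait for the next new type is 20/(20−i).
E = 20/20 + 20/19 + 20/18 + 20/17 + 20/16 + 20/15 + 20/14 + 20/13 + 20/12 + 20/11 + 20/10 + 20/9 + 20/8 + 20/7 + 20/6 + 20/5 + 20/4 + 20/3 + 20/2 + 20/1 = 279175675/3879876 ≈ 71.955.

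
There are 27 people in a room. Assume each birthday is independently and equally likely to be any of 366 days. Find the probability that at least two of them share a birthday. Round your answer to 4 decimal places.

0.6258

It's easier to compute the probability that all 27 are distinct.
P(all distinct) = 366/366 · 365/366 · ··· · 340/366 ≈ 0.3742.
So the probability of at least one match is 1 − 0.3742 = 0.6258.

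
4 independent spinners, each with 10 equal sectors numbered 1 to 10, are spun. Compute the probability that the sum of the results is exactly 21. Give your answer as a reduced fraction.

33/500

There are 10^4 = 10000 equally likely outcomes.
The number of ordered 4-tuples from {1,…,10} summing to 21 is 660.
P(sum = 21) = 660/10000 = 33/500.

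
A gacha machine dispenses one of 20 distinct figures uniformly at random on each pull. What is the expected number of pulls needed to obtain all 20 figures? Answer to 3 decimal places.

After i distinct types are collected, each trial gives a new one with probability (20−i)/20, so the expected wait for the next new type is 20/(20−i).
E = 20/20 + 20/19 + 20/18 + 20/17 + 20/16 + 20/15 + 20/14 + 20/13 + 20/12 + 20/11 + 20/10 + 20/9 + 20/8 + 20/7 + 20/6 + 20/5 + 20/4 + 20/3 + 20/2 + 20/1 = 279175675/3879876 ≈ 71.955.

71.955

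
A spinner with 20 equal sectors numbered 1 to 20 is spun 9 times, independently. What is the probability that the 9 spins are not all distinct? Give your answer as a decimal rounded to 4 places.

0.8810

P(all 9 different) = 20/20 · 19/20 · ··· · 12/20 ≈ 0.1190.
P(at least two equal) = 1 − 0.1190 = 0.8810.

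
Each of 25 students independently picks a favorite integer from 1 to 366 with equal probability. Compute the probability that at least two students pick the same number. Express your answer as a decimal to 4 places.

It's easier to compute the probability that all 25 are distinct.
P(all distinct) = 366/366 · 365/366 · ··· · 342/366 ≈ 0.4323.
So the probability of at least one match is 1 − 0.4323 = 0.5677.

0.5677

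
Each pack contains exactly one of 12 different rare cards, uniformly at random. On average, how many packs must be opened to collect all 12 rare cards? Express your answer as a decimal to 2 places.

37.24

After i distinct types are collected, each trial gives a new one with probability (12−i)/12, so the expected wait for the next new type is 12/(12−i).
E = 12/12 + 12/11 + 12/10 + 12/9 + 12/8 + 12/7 + 12/6 + 12/5 + 12/4 + 12/3 + 12/2 + 12/1 = 86021/2310 ≈ 37.24.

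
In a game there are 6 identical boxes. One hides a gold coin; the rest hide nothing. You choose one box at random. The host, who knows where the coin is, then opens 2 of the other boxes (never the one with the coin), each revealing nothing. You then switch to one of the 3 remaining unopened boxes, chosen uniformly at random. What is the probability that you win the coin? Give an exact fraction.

Your original box holds the coin with probability 1/6, so the other 5 collectively hold it with probability 5/6.
The host can always find 2 empty boxes to open, so the reveals don't change that 5/6; it is now spread over the 3 remaining unopened boxes.
P(win by switching) = (5/6) · (1/3) = 5/18.

5/18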